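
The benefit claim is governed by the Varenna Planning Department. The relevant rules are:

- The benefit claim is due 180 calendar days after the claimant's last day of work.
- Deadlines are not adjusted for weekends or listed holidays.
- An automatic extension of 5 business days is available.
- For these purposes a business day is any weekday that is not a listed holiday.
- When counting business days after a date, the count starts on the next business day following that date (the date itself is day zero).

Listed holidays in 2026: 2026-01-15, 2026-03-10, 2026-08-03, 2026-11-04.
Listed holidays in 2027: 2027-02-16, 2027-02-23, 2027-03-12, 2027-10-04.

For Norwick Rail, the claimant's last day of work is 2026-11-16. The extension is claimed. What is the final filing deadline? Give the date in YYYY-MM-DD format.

From 2026-11-16, 180 calendar days later is 2027-05-15.
2027-05-15 is a Saturday; no weekend or holiday adjustment applies.
Applying the 5-business-day extension: 5 business days after 2027-05-15 is 2027-05-21.
No adjustment is made for weekends or holidays, so 2027-05-21 stands.
The final due date is 2027-05-21.

2027-05-21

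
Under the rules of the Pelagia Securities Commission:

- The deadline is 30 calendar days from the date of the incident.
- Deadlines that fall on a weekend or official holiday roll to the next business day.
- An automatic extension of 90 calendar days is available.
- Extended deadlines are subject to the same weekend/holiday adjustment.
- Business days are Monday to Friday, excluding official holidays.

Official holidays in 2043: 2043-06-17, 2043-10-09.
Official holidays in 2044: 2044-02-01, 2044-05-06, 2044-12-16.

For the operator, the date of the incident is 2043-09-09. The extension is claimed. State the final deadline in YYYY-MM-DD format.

2044-01-11

Trigger date 2043-09-09 + 30 calendar days = 2043-10-09.
2043-10-09 is a listed holiday; the next business day is 2043-10-12 (Monday).
With the 90-day extension, 2043-10-12 becomes 2044-01-10.
2044-01-10 is a Sunday; the next business day is 2044-01-11 (Monday).
The final due date is 2044-01-11.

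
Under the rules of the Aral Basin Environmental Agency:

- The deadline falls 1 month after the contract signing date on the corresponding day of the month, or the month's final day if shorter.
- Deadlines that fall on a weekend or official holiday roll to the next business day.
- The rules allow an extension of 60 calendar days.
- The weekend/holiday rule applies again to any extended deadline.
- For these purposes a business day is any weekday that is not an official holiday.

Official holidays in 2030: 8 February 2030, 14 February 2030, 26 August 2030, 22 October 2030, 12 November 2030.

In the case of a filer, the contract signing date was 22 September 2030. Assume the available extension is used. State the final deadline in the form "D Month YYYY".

23 December 2030

1 month from 22 September 2030 is 22 October 2030.
22 October 2030 is a listed holiday; the next business day is 23 October 2030 (Wednesday).
Applying the 60-calendar-day extension: 23 October 2030 + 60 days = 22 December 2030.
22 December 2030 falls on a Sunday. Rolling to the next business day gives 23 December 2030, a Monday.
Final deadline: 23 December 2030.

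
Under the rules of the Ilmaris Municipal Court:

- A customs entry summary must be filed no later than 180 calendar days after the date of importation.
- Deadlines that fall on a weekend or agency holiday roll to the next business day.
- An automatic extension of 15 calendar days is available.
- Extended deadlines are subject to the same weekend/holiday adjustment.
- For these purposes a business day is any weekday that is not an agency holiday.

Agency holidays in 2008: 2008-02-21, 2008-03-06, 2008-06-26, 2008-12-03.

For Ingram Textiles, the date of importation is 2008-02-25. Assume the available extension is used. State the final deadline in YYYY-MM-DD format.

2008-09-09

180 calendar days after 2008-02-25 is 2008-08-23.
2008-08-23 is a Saturday; the next business day is 2008-08-25 (Monday).
Applying the 15-calendar-day extension: 2008-08-25 + 15 days = 2008-09-09.
2008-09-09 falls on a Tuesday, which is a business day, so no adjustment is needed.
Final deadline: 2008-09-09.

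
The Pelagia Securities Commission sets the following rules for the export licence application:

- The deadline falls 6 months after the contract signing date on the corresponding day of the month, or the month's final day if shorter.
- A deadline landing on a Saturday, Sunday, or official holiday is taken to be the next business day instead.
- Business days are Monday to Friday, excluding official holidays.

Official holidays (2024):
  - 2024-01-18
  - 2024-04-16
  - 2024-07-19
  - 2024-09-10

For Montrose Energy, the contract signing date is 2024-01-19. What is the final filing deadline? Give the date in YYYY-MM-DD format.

6 months after 2024-01-19, on the same day of the month, is 2024-07-19.
Because 2024-07-19 is a listed holiday, the deadline becomes 2024-07-22 (Monday).
The final due date is 2024-07-22.

2024-07-22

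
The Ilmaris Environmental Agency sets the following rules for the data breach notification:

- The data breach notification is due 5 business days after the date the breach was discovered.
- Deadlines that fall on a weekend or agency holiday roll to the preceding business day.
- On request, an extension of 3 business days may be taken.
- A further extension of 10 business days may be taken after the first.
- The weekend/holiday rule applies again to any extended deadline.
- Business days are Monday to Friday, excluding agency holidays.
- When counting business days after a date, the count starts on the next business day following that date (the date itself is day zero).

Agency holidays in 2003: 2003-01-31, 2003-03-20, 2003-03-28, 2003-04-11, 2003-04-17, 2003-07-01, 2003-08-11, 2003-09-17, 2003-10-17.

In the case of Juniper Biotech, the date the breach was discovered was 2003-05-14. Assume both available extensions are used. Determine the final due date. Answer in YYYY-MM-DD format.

Starting the day after 2003-05-14 and counting 5 business days lands on 2003-05-21.
2003-05-21 is a Wednesday and not a listed holiday, so it stands.
The 3-business-day extension runs from 2003-05-21 to 2003-05-26.
2003-05-26 (Monday) is already a business day.
Counting 10 further business days from 2003-05-26 reaches 2003-06-09.
2003-06-09 (Monday) is already a business day.
Final deadline: 2003-06-09.

2003-06-09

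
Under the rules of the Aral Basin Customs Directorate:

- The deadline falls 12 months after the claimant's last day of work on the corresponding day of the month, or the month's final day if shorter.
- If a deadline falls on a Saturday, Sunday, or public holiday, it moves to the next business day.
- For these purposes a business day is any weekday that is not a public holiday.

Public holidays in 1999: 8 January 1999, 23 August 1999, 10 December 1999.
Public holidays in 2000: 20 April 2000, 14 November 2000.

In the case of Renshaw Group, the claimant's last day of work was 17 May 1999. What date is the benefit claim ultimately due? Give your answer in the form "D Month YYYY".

17 May 2000

Moving 12 months forward from 17 May 1999 on the corresponding day gives 17 May 2000.
Since 17 May 2000 is a Wednesday and not a holiday, the date is unchanged.
So the filing is due 17 May 2000.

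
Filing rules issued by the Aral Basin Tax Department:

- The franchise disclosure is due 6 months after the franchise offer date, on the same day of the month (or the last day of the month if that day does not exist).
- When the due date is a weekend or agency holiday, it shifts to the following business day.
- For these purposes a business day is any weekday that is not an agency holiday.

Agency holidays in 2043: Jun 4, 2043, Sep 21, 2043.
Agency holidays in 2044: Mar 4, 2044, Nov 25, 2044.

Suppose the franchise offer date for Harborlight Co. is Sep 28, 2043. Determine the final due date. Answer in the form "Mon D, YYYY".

Moving 6 months forward from Sep 28, 2043 on the corresponding day gives Mar 28, 2044.
Mar 28, 2044 (Monday) is already a business day.
So the filing is due Mar 28, 2044.

Mar 28, 2044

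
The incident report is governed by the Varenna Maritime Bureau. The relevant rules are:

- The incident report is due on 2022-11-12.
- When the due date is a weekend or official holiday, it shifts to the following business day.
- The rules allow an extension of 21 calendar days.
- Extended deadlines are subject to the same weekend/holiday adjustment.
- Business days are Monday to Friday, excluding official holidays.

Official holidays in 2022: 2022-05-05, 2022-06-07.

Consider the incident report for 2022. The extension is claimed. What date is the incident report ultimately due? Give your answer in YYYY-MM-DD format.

Start from the fixed due date, 2022-11-12.
2022-11-12 falls on a Saturday. Rolling to the next business day gives 2022-11-14, a Monday.
Add the 21 calendar-day extension to 2022-11-14: 2022-12-05.
2022-12-05 is a Monday and not a listed holiday, so it stands.
So the filing is due 2022-12-05.

2022-12-05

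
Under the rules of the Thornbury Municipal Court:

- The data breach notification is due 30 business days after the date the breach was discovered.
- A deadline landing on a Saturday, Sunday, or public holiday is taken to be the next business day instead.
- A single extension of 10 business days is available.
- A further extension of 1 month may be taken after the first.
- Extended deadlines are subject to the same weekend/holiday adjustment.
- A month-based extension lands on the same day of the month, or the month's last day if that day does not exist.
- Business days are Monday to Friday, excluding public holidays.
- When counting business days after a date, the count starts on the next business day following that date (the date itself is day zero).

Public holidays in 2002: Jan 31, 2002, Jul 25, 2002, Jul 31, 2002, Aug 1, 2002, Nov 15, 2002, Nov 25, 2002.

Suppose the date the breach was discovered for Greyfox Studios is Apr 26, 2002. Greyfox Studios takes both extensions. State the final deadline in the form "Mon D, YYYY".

30 business days after Apr 26, 2002, excluding weekends and holidays, is Jun 7, 2002.
Since Jun 7, 2002 is a Friday and not a holiday, the date is unchanged.
The 10-business-day extension runs from Jun 7, 2002 to Jun 21, 2002.
Jun 21, 2002 (Friday) is already a business day.
The 1 month extension carries Jun 21, 2002 to Jul 21, 2002.
Jul 21, 2002 is a Sunday; the next business day is Jul 22, 2002 (Monday).
Final deadline: Jul 22, 2002.

Jul 22, 2002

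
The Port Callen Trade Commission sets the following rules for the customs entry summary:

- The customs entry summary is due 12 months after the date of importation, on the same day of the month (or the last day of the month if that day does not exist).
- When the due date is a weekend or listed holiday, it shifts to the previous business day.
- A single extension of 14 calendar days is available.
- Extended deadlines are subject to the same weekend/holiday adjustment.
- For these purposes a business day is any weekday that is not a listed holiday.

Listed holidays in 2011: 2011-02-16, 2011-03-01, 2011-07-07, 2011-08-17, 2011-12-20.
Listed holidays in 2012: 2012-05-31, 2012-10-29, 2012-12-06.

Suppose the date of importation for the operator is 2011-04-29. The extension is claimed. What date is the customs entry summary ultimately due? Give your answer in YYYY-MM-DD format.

2012-05-11

12 months after 2011-04-29, on the same day of the month, is 2012-04-29.
2012-04-29 is a Sunday, so it moves to the preceding business day, 2012-04-27 (Friday).
With the 14-day extension, 2012-04-27 becomes 2012-05-11.
Since 2012-05-11 is a Friday and not a holiday, the date is unchanged.
So the filing is due 2012-05-11.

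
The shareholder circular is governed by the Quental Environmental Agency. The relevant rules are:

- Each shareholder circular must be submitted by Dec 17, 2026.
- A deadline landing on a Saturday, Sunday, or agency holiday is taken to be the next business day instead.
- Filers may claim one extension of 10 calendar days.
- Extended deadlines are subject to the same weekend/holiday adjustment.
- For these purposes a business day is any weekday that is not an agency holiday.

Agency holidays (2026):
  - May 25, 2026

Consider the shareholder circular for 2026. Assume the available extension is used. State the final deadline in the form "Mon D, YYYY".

The stated deadline is Dec 17, 2026.
Dec 17, 2026 is a Thursday and not a listed holiday, so it stands.
The 10-calendar-day extension moves the deadline from Dec 17, 2026 to Dec 27, 2026.
Dec 27, 2026 is a Sunday; the next business day is Dec 28, 2026 (Monday).
Final deadline: Dec 28, 2026.

Dec 28, 2026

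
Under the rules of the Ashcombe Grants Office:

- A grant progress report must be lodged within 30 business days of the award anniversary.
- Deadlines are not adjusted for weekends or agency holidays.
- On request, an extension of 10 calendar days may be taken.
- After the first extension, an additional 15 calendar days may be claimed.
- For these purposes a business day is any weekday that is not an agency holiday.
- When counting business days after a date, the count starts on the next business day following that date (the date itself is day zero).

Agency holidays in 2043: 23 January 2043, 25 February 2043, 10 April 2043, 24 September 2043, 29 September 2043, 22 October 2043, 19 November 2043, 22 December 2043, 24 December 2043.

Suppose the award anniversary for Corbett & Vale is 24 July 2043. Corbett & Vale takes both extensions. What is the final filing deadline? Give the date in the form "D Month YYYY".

29 September 2043

Starting the day after 24 July 2043 and counting 30 business days lands on 4 September 2043.
No adjustment is made for weekends or holidays, so 4 September 2043 stands.
Add the 10 calendar-day extension to 4 September 2043: 14 September 2043.
14 September 2043 is a Monday; no weekend or holiday adjustment applies.
Add the 15 calendar-day extension to 14 September 2043: 29 September 2043.
No adjustment is made for weekends or holidays, so 29 September 2043 stands.
So the filing is due 29 September 2043.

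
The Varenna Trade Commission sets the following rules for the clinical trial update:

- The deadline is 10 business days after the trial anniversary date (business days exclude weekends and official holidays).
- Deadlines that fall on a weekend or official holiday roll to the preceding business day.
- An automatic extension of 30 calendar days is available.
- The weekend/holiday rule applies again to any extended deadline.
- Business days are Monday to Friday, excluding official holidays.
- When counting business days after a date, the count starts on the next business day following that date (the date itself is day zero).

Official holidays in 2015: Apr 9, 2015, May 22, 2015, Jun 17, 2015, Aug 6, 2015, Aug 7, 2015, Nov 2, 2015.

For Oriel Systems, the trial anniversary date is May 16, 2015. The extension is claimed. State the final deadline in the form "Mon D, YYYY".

Starting the day after May 16, 2015 and counting 10 business days lands on Jun 1, 2015.
Since Jun 1, 2015 is a Monday and not a holiday, the date is unchanged.
The 30-calendar-day extension moves the deadline from Jun 1, 2015 to Jul 1, 2015.
Jul 1, 2015 (Wednesday) is already a business day.
So the filing is due Jul 1, 2015.

Jul 1, 2015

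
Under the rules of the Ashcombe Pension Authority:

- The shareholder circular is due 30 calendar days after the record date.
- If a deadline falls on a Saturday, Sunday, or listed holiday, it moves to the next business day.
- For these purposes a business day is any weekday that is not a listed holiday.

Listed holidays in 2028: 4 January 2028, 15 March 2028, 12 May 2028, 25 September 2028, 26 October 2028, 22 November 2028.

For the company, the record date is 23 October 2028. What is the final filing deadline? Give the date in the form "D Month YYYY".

Adding 30 calendar days to 23 October 2028 gives 22 November 2028.
22 November 2028 is a listed holiday; the next business day is 23 November 2028 (Thursday).
Deadline: 23 November 2028.

23 November 2028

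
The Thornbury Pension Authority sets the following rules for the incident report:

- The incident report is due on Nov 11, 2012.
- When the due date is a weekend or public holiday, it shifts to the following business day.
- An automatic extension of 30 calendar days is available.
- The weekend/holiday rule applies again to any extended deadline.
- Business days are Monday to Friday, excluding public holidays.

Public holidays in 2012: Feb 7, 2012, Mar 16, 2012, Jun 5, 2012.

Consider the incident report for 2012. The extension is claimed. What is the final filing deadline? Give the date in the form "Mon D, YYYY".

Start from the fixed due date, Nov 11, 2012.
Nov 11, 2012 falls on a Sunday. Rolling to the next business day gives Nov 12, 2012, a Monday.
With the 30-day extension, Nov 12, 2012 becomes Dec 12, 2012.
Dec 12, 2012 falls on a Wednesday, which is a business day, so no adjustment is needed.
Deadline: Dec 12, 2012.

Dec 12, 2012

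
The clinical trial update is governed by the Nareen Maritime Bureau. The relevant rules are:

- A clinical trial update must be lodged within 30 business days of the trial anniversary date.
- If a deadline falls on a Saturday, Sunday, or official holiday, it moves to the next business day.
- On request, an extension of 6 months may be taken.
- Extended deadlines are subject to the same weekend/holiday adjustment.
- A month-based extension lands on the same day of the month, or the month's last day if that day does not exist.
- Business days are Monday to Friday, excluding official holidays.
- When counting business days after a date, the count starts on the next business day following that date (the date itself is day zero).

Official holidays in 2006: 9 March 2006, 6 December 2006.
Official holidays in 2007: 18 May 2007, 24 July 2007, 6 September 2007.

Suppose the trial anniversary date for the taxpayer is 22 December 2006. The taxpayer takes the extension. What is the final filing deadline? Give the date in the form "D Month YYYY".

30 business days after 22 December 2006, excluding weekends and holidays, is 2 February 2007.
2 February 2007 falls on a Friday, which is a business day, so no adjustment is needed.
Add 6 months to 2 February 2007: 2 August 2007.
2 August 2007 is a Thursday and not a listed holiday, so it stands.
Final deadline: 2 August 2007.

2 August 2007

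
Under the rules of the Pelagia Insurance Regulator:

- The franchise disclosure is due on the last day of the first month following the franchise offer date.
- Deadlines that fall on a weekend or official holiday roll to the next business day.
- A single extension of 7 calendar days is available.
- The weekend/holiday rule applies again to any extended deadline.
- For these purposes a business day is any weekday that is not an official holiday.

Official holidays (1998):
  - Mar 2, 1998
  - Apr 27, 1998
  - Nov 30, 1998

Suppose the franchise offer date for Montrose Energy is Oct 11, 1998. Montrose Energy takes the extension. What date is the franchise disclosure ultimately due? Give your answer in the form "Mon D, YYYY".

Dec 8, 1998

1 month after Oct 11, 1998 falls in November 1998; the last day of that month is Nov 30, 1998.
Because Nov 30, 1998 is a listed holiday, the deadline becomes Dec 1, 1998 (Tuesday).
Add the 7 calendar-day extension to Dec 1, 1998: Dec 8, 1998.
Dec 8, 1998 falls on a Tuesday, which is a business day, so no adjustment is needed.
So the filing is due Dec 8, 1998.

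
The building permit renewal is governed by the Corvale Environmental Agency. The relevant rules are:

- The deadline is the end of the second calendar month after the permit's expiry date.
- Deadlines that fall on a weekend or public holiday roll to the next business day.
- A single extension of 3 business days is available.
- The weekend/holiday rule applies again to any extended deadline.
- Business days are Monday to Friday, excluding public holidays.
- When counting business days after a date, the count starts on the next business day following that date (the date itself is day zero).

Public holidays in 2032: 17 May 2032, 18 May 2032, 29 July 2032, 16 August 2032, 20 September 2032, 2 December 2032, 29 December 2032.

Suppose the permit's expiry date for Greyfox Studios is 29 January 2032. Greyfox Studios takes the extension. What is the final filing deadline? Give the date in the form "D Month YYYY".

2 months after 29 January 2032 falls in March 2032; the last day of that month is 31 March 2032.
31 March 2032 falls on a Wednesday, which is a business day, so no adjustment is needed.
Counting 3 further business days from 31 March 2032 reaches 5 April 2032.
Since 5 April 2032 is a Monday and not a holiday, the date is unchanged.
Deadline: 5 April 2032.

5 April 2032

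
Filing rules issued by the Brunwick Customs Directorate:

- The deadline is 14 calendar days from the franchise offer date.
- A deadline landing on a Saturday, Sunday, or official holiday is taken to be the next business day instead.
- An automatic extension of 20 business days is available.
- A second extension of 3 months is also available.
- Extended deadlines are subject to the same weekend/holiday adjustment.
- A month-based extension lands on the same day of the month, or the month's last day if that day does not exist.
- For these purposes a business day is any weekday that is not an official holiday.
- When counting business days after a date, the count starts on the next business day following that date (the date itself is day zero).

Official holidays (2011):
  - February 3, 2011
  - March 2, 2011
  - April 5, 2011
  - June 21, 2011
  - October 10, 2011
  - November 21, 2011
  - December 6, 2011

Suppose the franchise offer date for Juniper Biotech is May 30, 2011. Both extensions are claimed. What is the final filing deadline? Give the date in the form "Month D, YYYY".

October 12, 2011

14 calendar days after May 30, 2011 is June 13, 2011.
June 13, 2011 (Monday) is already a business day.
The 20-business-day extension runs from June 13, 2011 to July 12, 2011.
Since July 12, 2011 is a Tuesday and not a holiday, the date is unchanged.
Applying the 3 months extension: 3 months after July 12, 2011 is October 12, 2011.
Since October 12, 2011 is a Wednesday and not a holiday, the date is unchanged.
The final due date is October 12, 2011.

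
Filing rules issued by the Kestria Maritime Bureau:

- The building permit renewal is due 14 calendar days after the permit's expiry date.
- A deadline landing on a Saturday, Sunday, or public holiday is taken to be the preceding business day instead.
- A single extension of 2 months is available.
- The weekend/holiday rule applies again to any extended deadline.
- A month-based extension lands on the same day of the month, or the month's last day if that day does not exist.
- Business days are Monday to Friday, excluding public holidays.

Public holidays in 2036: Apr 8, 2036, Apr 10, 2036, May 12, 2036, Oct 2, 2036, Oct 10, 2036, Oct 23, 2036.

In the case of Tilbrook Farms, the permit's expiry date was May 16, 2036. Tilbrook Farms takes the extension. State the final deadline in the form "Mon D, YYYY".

Adding 14 calendar days to May 16, 2036 gives May 30, 2036.
May 30, 2036 falls on a Friday, which is a business day, so no adjustment is needed.
Add 2 months to May 30, 2036: Jul 30, 2036.
Jul 30, 2036 falls on a Wednesday, which is a business day, so no adjustment is needed.
Deadline: Jul 30, 2036.

Jul 30, 2036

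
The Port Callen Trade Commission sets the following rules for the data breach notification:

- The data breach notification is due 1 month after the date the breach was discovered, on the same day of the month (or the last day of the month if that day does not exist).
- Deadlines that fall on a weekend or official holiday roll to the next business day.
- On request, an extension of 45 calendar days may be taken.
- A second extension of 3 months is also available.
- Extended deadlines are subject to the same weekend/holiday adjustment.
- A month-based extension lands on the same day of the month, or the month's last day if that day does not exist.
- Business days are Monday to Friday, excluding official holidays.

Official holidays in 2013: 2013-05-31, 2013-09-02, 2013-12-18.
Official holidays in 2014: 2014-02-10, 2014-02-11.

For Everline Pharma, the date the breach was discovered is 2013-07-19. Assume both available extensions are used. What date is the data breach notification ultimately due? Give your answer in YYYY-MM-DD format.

Moving 1 month forward from 2013-07-19 on the corresponding day gives 2013-08-19.
Since 2013-08-19 is a Monday and not a holiday, the date is unchanged.
Applying the 45-calendar-day extension: 2013-08-19 + 45 days = 2013-10-03.
2013-10-03 falls on a Thursday, which is a business day, so no adjustment is needed.
Applying the 3 months extension: 3 months after 2013-10-03 is 2014-01-03.
2014-01-03 (Friday) is already a business day.
Final deadline: 2014-01-03.

2014-01-03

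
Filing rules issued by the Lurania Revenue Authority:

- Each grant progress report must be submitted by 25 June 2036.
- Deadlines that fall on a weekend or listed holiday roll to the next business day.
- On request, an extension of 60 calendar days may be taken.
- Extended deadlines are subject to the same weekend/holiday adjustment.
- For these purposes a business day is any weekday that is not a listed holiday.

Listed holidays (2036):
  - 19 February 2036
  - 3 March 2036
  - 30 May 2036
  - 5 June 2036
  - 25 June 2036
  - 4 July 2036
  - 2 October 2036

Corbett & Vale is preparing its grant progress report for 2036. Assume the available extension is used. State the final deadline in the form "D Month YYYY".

25 August 2036

Start from the fixed due date, 25 June 2036.
Because 25 June 2036 is a listed holiday, the deadline becomes 26 June 2036 (Thursday).
Add the 60 calendar-day extension to 26 June 2036: 25 August 2036.
25 August 2036 is a Monday and not a listed holiday, so it stands.
Deadline: 25 August 2036.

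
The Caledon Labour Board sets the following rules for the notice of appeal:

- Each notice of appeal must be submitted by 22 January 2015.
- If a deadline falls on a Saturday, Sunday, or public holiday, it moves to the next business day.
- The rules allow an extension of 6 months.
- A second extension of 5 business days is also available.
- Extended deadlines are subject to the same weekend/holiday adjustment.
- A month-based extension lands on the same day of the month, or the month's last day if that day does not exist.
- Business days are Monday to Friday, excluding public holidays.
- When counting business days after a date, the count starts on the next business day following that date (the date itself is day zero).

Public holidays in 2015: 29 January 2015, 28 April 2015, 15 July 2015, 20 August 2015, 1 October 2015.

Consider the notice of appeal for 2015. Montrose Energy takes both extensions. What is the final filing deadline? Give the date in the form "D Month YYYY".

Start from the fixed due date, 22 January 2015.
22 January 2015 falls on a Thursday, which is a business day, so no adjustment is needed.
The 6 months extension carries 22 January 2015 to 22 July 2015.
22 July 2015 (Wednesday) is already a business day.
Counting 5 further business days from 22 July 2015 reaches 29 July 2015.
29 July 2015 is a Wednesday and not a listed holiday, so it stands.
Deadline: 29 July 2015.

29 July 2015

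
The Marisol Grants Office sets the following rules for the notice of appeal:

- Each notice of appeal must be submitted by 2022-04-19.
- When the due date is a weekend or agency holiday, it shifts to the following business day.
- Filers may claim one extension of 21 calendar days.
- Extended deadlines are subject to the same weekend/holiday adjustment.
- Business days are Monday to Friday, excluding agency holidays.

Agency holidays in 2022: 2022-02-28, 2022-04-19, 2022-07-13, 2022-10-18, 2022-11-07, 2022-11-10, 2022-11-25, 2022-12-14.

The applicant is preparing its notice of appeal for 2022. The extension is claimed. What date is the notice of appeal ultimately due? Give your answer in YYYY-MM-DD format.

The stated deadline is 2022-04-19.
2022-04-19 is a listed holiday; the next business day is 2022-04-20 (Wednesday).
With the 21-day extension, 2022-04-20 becomes 2022-05-11.
2022-05-11 is a Wednesday and not a listed holiday, so it stands.
Final deadline: 2022-05-11.

2022-05-11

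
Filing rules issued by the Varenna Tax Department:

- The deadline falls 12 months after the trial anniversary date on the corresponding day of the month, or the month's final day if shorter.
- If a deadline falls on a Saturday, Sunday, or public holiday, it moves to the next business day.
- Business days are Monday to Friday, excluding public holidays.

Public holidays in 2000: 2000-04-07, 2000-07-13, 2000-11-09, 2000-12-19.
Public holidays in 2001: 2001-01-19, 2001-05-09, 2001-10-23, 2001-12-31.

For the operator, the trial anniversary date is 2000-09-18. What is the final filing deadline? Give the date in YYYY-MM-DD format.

Moving 12 months forward from 2000-09-18 on the corresponding day gives 2001-09-18.
2001-09-18 is a Tuesday and not a listed holiday, so it stands.
The final due date is 2001-09-18.

2001-09-18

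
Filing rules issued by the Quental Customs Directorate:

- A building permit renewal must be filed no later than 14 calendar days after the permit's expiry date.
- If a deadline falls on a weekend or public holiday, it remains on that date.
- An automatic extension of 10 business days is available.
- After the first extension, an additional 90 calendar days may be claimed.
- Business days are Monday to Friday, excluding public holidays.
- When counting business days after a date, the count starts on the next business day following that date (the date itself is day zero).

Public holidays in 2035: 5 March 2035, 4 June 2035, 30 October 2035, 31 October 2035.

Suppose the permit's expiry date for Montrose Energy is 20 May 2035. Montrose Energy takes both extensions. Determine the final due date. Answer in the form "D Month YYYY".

16 September 2035

Trigger date 20 May 2035 + 14 calendar days = 3 June 2035.
3 June 2035 falls on a Sunday. The rules make no weekend/holiday allowance, so it remains 3 June 2035.
Counting 10 further business days from 3 June 2035 reaches 18 June 2035.
No adjustment is made for weekends or holidays, so 18 June 2035 stands.
Applying the 90-calendar-day extension: 18 June 2035 + 90 days = 16 September 2035.
No adjustment is made for weekends or holidays, so 16 September 2035 stands.
Deadline: 16 September 2035.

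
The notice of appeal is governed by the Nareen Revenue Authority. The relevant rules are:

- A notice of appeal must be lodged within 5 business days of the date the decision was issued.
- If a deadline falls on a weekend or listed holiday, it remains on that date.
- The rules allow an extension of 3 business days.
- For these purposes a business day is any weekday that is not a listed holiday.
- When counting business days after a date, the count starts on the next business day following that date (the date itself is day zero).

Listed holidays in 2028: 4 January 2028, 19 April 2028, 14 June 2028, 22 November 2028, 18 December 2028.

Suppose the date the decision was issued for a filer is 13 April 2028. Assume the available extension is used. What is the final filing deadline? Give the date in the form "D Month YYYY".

Starting the day after 13 April 2028 and counting 5 business days lands on 21 April 2028.
21 April 2028 is a Friday; no weekend or holiday adjustment applies.
Counting 3 further business days from 21 April 2028 reaches 26 April 2028.
26 April 2028 falls on a Wednesday. The rules make no weekend/holiday allowance, so it remains 26 April 2028.
So the filing is due 26 April 2028.

26 April 2028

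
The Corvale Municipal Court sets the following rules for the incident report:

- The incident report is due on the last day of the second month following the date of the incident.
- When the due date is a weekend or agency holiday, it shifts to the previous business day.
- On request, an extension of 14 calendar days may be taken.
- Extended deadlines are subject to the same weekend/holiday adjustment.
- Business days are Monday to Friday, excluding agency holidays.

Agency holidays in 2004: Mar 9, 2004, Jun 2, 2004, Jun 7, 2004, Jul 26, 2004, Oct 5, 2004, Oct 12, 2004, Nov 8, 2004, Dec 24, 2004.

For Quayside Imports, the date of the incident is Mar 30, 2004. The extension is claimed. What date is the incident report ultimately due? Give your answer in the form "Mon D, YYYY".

2 months after Mar 30, 2004 is May 2004; that month ends on May 31, 2004.
May 31, 2004 is a Monday and not a listed holiday, so it stands.
With the 14-day extension, May 31, 2004 becomes Jun 14, 2004.
Jun 14, 2004 falls on a Monday, which is a business day, so no adjustment is needed.
Deadline: Jun 14, 2004.

Jun 14, 2004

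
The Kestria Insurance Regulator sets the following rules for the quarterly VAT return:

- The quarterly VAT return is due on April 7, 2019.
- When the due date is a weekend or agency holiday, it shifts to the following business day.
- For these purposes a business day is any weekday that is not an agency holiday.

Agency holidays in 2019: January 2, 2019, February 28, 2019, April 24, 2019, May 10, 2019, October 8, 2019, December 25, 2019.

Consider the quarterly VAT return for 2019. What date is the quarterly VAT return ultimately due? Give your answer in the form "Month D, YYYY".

The statutory due date is April 7, 2019.
Because April 7, 2019 is a Sunday, the deadline becomes April 8, 2019 (Monday).
So the filing is due April 8, 2019.

April 8, 2019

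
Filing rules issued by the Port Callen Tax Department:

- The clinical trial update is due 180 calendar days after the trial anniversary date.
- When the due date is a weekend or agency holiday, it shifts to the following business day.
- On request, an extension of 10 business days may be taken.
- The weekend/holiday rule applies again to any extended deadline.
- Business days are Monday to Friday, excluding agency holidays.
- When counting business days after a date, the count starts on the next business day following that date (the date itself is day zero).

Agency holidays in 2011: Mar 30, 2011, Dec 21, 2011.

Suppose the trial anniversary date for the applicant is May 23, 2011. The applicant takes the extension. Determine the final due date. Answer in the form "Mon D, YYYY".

Dec 5, 2011

Adding 180 calendar days to May 23, 2011 gives Nov 19, 2011.
Because Nov 19, 2011 is a Saturday, the deadline becomes Nov 21, 2011 (Monday).
Applying the 10-business-day extension: 10 business days after Nov 21, 2011 is Dec 5, 2011.
Dec 5, 2011 (Monday) is already a business day.
Deadline: Dec 5, 2011.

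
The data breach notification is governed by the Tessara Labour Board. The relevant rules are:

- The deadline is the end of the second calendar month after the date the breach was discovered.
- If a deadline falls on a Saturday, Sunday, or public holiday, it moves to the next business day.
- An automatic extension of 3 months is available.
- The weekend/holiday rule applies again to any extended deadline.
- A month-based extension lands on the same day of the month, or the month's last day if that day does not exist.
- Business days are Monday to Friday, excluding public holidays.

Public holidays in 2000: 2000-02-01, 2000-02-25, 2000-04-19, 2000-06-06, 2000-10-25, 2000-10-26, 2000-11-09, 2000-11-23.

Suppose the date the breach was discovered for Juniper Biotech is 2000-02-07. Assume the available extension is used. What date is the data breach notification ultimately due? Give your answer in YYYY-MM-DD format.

The second month after 2000-02-07 is April 2000, whose last day is 2000-04-30.
2000-04-30 is a Sunday, so it moves to the next business day, 2000-05-01 (Monday).
Applying the 3 months extension: 3 months after 2000-05-01 is 2000-08-01.
2000-08-01 is a Tuesday and not a listed holiday, so it stands.
The final due date is 2000-08-01.

2000-08-01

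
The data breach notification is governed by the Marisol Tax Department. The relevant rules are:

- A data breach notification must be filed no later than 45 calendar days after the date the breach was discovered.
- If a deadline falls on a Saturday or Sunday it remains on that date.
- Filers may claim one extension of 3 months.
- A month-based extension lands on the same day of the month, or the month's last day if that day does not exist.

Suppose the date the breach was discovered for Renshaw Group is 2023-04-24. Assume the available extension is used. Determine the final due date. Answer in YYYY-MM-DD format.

2023-09-08

From 2023-04-24, 45 calendar days later is 2023-06-08.
No adjustment is made for weekends or holidays, so 2023-06-08 stands.
Applying the 3 months extension: 3 months after 2023-06-08 is 2023-09-08.
2023-09-08 is a Friday; no weekend or holiday adjustment applies.
Final deadline: 2023-09-08.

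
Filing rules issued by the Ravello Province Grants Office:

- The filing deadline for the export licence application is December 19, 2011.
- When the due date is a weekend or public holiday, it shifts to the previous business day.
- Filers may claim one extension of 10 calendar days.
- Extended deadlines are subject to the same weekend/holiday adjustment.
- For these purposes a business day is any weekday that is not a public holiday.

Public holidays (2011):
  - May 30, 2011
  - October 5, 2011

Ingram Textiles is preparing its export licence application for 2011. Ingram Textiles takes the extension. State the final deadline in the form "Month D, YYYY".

The stated deadline is December 19, 2011.
December 19, 2011 (Monday) is already a business day.
With the 10-day extension, December 19, 2011 becomes December 29, 2011.
Since December 29, 2011 is a Thursday and not a holiday, the date is unchanged.
Deadline: December 29, 2011.

December 29, 2011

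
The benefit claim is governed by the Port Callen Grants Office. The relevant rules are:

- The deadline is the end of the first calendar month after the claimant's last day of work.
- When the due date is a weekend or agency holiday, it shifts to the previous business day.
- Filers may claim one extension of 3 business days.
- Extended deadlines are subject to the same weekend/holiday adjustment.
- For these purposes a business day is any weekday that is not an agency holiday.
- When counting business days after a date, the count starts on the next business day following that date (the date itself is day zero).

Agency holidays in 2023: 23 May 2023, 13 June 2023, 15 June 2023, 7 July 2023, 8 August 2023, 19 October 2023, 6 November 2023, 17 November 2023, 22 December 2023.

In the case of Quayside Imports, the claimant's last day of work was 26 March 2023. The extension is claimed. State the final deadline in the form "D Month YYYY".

1 month after 26 March 2023 falls in April 2023; the last day of that month is 30 April 2023.
30 April 2023 is a Sunday, so it moves to the preceding business day, 28 April 2023 (Friday).
Applying the 3-business-day extension: 3 business days after 28 April 2023 is 3 May 2023.
3 May 2023 (Wednesday) is already a business day.
Final deadline: 3 May 2023.

3 May 2023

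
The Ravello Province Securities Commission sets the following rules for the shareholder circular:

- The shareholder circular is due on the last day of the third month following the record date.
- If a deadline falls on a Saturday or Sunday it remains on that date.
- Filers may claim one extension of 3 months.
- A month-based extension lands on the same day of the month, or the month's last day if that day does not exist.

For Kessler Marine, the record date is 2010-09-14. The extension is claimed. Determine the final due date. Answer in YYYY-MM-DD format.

2011-03-31

The third month after 2010-09-14 is December 2010, whose last day is 2010-12-31.
2010-12-31 is a Friday; no weekend or holiday adjustment applies.
The 3 months extension carries 2010-12-31 to 2011-03-31.
2011-03-31 falls on a Thursday. The rules make no weekend/holiday allowance, so it remains 2011-03-31.
The final due date is 2011-03-31.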